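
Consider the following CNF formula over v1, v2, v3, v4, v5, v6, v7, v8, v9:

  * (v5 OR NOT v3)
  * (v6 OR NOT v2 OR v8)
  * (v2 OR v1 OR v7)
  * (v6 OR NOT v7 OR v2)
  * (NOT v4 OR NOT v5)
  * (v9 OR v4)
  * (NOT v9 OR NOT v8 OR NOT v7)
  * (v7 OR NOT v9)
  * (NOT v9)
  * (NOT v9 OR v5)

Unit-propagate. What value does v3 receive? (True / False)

False

(NOT v9) is a unit clause: v9 = False.
(v9 OR v4): since v9 = False, the clause reduces to (v4). v4 = True.
From (NOT v5 OR NOT v4) and v4 = True: v5 = False.
(NOT v3 OR v5) with v5 = False leaves only NOT v3, so v3 = False.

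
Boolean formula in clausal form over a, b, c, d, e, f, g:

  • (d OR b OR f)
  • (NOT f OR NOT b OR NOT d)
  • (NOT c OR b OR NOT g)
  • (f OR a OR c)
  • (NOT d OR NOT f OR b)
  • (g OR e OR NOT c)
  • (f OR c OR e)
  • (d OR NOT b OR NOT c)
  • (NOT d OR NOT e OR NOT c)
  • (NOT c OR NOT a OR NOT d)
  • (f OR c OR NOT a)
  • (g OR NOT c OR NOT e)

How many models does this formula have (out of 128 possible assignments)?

Split on c, then d.
  c=T, d=T: remaining (a,b,e,f,g) ∈ {(F,T,F,F,T)} — 1.
  c=T, d=F: a clause becomes empty — 0.
  c=F, d=T: no assignment works — 0.
  c=F, d=F: forces f=T; a, b, e, g free → 2^4 = 16.
Total: 1 + 0 + 0 + 16 = 17.

17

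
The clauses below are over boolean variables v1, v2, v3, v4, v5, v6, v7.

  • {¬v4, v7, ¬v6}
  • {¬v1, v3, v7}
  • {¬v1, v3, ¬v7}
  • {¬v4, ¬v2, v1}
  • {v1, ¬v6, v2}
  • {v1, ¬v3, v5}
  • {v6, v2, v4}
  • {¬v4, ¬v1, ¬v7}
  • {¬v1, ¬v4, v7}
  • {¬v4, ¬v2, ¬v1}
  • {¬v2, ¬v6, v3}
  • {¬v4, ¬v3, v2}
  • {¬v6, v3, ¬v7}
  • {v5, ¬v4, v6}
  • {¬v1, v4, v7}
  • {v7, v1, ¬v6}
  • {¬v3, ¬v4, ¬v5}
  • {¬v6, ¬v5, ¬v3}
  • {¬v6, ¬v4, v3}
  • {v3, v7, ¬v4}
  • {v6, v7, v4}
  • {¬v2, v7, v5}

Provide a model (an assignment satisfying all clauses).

v1 = False, v2 = True, v3 = False, v4 = False, v5 = True, v6 = False, v7 = True

Check each clause:
  1. {¬v4, v7, ¬v6} — ¬v6 is true.
  2. {¬v1, v7, v3} — ¬v1 is true.
  3. {¬v7, v3, ¬v1} — ¬v1 is true.
  4. {¬v2, ¬v4, v1} — ¬v4 is true.
  5. {¬v6, v1, v2} — v2 is true.
  6. {v1, ¬v3, v5} — ¬v3 is true.
  7. {v2, v4, v6} — v2 is true.
  8. {¬v1, ¬v7, ¬v4} — ¬v4 is true.
  9. {¬v1, v7, ¬v4} — ¬v4 is true.
  10. {¬v4, ¬v2, ¬v1} — ¬v4 is true.
  11. {¬v2, v3, ¬v6} — ¬v6 is true.
  12. {v2, ¬v4, ¬v3} — v2 is true.
  13. {¬v7, v3, ¬v6} — ¬v6 is true.
  14. {v5, ¬v4, v6} — ¬v4 is true.
  15. {v4, v7, ¬v1} — ¬v1 is true.
  16. {v1, v7, ¬v6} — ¬v6 is true.
  17. {¬v3, ¬v4, ¬v5} — ¬v4 is true.
  18. {¬v6, ¬v5, ¬v3} — ¬v6 is true.
  19. {¬v6, v3, ¬v4} — ¬v6 is true.
  20. {v7, ¬v4, v3} — ¬v4 is true.
  21. {v4, v7, v6} — v7 is true.
  22. {v5, ¬v2, v7} — v5 is true.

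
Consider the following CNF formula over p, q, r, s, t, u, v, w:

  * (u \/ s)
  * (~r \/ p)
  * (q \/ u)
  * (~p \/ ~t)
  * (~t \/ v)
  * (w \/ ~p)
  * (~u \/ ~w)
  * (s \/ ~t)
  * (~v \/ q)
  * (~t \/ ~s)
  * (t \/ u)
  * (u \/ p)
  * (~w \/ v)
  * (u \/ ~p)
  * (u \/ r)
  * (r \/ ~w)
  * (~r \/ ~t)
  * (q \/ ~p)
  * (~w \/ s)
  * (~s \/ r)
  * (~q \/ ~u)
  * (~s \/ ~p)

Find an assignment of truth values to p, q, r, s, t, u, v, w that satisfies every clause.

p=F, q=F, r=F, s=F, t=F, u=T, v=F, w=F

Check each clause:
  1. (u \/ s) — u is true.
  2. (~r \/ p) — ~r is true.
  3. (q \/ u) — u is true.
  4. (~t \/ ~p) — ~t is true.
  5. (v \/ ~t) — ~t is true.
  6. (~p \/ w) — ~p is true.
  7. (~w \/ ~u) — ~w is true.
  8. (s \/ ~t) — ~t is true.
  9. (q \/ ~v) — ~v is true.
  10. (~s \/ ~t) — ~t is true.
  11. (t \/ u) — u is true.
  12. (u \/ p) — u is true.
  13. (v \/ ~w) — ~w is true.
  14. (u \/ ~p) — u is true.
  15. (r \/ u) — u is true.
  16. (~w \/ r) — ~w is true.
  17. (~r \/ ~t) — ~t is true.
  18. (q \/ ~p) — ~p is true.
  19. (~w \/ s) — ~w is true.
  20. (r \/ ~s) — ~s is true.
  21. (~u \/ ~q) — ~q is true.
  22. (~s \/ ~p) — ~s is true.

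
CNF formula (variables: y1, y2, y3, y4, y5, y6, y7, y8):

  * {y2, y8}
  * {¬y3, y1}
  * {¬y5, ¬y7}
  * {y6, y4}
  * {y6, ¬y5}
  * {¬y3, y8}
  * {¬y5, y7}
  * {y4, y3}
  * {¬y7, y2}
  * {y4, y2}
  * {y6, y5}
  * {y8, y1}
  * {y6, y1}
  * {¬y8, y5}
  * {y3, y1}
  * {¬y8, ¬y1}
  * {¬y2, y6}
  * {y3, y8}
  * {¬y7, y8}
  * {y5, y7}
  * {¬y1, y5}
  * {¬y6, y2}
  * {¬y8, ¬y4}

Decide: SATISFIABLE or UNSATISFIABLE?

y8 = True:
  propagation gives y5=True, y7=False; an empty clause results — contradiction.
y8 = False:
  propagation gives y2=True, y3=False; an empty clause results — contradiction.
Every branch closes, so no satisfying assignment exists.

UNSATISFIABLE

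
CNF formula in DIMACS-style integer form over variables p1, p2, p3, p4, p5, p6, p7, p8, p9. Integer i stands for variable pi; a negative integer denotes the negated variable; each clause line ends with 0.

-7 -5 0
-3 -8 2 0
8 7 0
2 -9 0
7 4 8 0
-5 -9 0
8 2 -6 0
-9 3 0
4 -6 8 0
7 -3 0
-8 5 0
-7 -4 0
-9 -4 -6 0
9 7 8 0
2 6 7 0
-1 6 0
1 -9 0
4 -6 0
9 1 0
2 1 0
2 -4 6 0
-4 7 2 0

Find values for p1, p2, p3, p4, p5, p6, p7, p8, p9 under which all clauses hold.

p1=1  p2=1  p3=0  p4=1  p5=1  p6=1  p7=0  p8=1  p9=0

Pure literal: p2 appears only positively; assign p2 = True.
Try p1 = True.
  then p6 is forced to True.
  then p4 is forced to True.
  then p7 is forced to False.
  then p8 is forced to True.
  then p3 is forced to False.
  then p9 is forced to False.
  then p5 is forced to True.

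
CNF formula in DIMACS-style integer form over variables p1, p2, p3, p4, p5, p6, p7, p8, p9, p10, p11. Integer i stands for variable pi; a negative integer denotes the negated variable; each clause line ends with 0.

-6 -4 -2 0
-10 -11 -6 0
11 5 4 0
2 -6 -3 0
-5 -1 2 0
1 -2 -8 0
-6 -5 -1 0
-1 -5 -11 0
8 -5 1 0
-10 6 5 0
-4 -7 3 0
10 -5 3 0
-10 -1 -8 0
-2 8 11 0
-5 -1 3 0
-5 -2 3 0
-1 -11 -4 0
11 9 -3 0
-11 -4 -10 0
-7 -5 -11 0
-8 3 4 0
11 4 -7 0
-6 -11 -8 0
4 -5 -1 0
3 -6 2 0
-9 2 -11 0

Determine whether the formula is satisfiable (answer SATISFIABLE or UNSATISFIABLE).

Pure literal: p7 appears only negated; assign p7 = False.
Set p1 = True and propagate.
The remaining clauses are satisfied by p2 = True, p3 = True, p4 = False, p5 = False, p6 = True, p8 = False, p9 = False, p10 = False, p11 = True.
So p1=T  p2=T  p3=T  p4=F  p5=F  p6=T  p7=F  p8=F  p9=F  p10=F  p11=T is a satisfying assignment.

SATISFIABLE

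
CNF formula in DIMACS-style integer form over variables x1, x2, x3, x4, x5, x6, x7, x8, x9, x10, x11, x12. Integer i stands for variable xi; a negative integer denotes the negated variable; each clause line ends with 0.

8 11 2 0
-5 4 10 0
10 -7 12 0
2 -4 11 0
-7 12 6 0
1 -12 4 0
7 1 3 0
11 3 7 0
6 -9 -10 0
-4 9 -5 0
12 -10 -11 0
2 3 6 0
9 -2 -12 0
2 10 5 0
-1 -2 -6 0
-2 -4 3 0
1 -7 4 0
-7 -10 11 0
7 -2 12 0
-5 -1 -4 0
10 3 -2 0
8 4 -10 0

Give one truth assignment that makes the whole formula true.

Pure literal: x3 appears only positively; assign x3 = True.
Try x1 = True.
The remaining clauses are satisfied by x2 = True, x4 = True, x5 = False, x6 = False, x7 = False, x8 = False, x9 = True, x10 = False, x11 = True, x12 = True.

x1=True, x2=True, x3=True, x4=True, x5=False, x6=False, x7=False, x8=False, x9=True, x10=False, x11=True, x12=True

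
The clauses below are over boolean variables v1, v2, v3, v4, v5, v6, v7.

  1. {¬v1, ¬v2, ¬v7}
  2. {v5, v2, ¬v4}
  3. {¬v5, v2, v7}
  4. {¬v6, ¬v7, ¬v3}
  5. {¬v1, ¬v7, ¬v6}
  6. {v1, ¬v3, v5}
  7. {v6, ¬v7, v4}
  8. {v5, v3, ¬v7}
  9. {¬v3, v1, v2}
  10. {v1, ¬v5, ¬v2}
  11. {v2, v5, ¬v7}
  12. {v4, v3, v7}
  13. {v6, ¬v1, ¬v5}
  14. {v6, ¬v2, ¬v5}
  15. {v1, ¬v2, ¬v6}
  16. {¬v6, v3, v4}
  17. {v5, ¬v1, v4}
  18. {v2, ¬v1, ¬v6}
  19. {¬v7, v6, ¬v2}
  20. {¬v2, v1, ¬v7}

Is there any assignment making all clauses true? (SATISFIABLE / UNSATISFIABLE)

SATISFIABLE

Set v1 = False and propagate.
For the remaining variables, v2 = True, v3 = False, v4 = True, v5 = False, v6 = False, v7 = False works.
So v1 = False, v2 = True, v3 = False, v4 = True, v5 = False, v6 = False, v7 = False is a satisfying assignment.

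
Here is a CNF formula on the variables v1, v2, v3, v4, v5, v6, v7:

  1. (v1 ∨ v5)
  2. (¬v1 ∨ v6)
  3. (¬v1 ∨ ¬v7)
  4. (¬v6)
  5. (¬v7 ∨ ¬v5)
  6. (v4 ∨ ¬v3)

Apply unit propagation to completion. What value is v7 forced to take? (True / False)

False

(¬v6) is a unit clause: v6 = False.
(¬v1 ∨ v6) with v6 = False leaves only ¬v1, so v1 = False.
(v1 ∨ v5) with v1 = False leaves only v5, so v5 = True.
(¬v7 ∨ ¬v5) with v5 = True leaves only ¬v7, so v7 = False.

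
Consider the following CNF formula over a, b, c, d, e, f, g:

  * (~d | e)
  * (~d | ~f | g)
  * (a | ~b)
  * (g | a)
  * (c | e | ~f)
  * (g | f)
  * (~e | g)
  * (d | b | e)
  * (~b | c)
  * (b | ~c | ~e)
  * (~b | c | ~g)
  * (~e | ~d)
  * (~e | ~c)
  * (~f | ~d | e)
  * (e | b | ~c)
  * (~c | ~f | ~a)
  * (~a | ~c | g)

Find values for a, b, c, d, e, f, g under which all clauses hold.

a = T, b = F, c = F, d = F, e = T, f = T, g = T

Check each clause:
  1. (~d | e) — ~d is true.
  2. (~d | g | ~f) — ~d is true.
  3. (a | ~b) — a is true.
  4. (a | g) — a is true.
  5. (e | c | ~f) — e is true.
  6. (g | f) — f is true.
  7. (g | ~e) — g is true.
  8. (e | d | b) — e is true.
  9. (~b | c) — ~b is true.
  10. (~c | ~e | b) — ~c is true.
  11. (~b | c | ~g) — ~b is true.
  12. (~d | ~e) — ~d is true.
  13. (~c | ~e) — ~c is true.
  14. (~f | ~d | e) — ~d is true.
  15. (~c | e | b) — e is true.
  16. (~c | ~a | ~f) — ~c is true.
  17. (g | ~c | ~a) — ~c is true.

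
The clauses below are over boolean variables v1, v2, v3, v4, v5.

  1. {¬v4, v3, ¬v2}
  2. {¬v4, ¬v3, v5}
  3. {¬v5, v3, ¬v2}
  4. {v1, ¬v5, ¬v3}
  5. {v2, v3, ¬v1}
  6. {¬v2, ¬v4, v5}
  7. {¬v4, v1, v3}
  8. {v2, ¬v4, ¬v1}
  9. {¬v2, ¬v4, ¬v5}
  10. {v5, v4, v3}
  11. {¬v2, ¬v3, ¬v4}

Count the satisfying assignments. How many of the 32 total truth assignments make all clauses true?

7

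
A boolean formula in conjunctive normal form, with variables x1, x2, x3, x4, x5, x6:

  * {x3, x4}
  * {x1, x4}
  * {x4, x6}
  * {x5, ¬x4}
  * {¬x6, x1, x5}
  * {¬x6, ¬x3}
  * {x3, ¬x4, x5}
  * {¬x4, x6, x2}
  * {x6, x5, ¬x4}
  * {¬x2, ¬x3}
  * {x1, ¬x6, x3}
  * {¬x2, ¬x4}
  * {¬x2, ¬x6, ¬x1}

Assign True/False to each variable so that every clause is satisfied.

x1=True  x2=False  x3=False  x4=True  x5=True  x6=True

x5 occurs only positively in the remaining clauses — set x5 = True.
Try x1 = True.
The remaining clauses are satisfied by x2 = False, x3 = False, x4 = True, x6 = True.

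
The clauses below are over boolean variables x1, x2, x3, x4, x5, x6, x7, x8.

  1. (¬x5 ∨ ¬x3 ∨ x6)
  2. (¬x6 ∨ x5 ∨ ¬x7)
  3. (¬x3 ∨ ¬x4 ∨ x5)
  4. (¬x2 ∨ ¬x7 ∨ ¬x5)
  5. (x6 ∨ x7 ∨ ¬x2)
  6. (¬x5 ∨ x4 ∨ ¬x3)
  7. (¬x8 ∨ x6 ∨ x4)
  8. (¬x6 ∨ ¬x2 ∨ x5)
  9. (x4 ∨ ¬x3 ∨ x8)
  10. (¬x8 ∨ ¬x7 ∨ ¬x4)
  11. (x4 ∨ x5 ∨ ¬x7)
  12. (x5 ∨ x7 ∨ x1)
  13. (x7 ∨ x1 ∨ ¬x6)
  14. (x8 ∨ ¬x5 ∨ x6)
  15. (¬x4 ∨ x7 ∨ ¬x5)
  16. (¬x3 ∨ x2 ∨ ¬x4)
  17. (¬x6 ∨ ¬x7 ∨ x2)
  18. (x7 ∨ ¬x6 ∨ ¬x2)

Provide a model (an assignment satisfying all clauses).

x1=T, x2=F, x3=F, x4=T, x5=F, x6=T, x7=F, x8=F

Check each clause:
  1. (¬x3 ∨ x6 ∨ ¬x5) — ¬x5 is true.
  2. (¬x7 ∨ x5 ∨ ¬x6) — ¬x7 is true.
  3. (x5 ∨ ¬x3 ∨ ¬x4) — ¬x3 is true.
  4. (¬x7 ∨ ¬x2 ∨ ¬x5) — ¬x7 is true.
  5. (x6 ∨ x7 ∨ ¬x2) — ¬x2 is true.
  6. (¬x5 ∨ x4 ∨ ¬x3) — ¬x5 is true.
  7. (¬x8 ∨ x4 ∨ x6) — ¬x8 is true.
  8. (¬x6 ∨ ¬x2 ∨ x5) — ¬x2 is true.
  9. (x8 ∨ x4 ∨ ¬x3) — x4 is true.
  10. (¬x8 ∨ ¬x4 ∨ ¬x7) — ¬x8 is true.
  11. (x4 ∨ ¬x7 ∨ x5) — ¬x7 is true.
  12. (x1 ∨ x5 ∨ x7) — x1 is true.
  13. (x1 ∨ ¬x6 ∨ x7) — x1 is true.
  14. (x8 ∨ x6 ∨ ¬x5) — ¬x5 is true.
  15. (¬x5 ∨ x7 ∨ ¬x4) — ¬x5 is true.
  16. (x2 ∨ ¬x4 ∨ ¬x3) — ¬x3 is true.
  17. (¬x6 ∨ x2 ∨ ¬x7) — ¬x7 is true.
  18. (¬x2 ∨ ¬x6 ∨ x7) — ¬x2 is true.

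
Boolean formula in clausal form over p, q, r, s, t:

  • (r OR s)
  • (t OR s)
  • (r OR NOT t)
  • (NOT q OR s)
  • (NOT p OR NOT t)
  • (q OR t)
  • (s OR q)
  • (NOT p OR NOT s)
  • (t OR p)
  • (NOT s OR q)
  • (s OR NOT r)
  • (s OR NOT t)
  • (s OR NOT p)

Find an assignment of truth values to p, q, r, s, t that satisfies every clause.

p=0, q=1, r=1, s=1, t=1

Set p = False and propagate.
  then t is forced to True.
  then r is forced to True.
  then s is forced to True.
  then q is forced to True.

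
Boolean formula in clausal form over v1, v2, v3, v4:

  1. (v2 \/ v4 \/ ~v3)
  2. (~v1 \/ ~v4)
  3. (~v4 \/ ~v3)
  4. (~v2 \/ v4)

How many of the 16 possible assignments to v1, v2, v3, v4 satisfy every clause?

4

Satisfying assignments:
  v1=F v2=F v3=F v4=F
  v1=F v2=F v3=F v4=T
  v1=F v2=T v3=F v4=T
  v1=T v2=F v3=F v4=F
That's 4 in total.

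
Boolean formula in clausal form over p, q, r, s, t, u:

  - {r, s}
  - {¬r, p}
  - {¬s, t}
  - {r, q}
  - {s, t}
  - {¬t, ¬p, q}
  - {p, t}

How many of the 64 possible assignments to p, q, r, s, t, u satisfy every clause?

8

Split on t, then p.
  t=1, p=1: u free; 3 ways for (q,r,s) × 2^1 = 6.
  t=1, p=0: remaining (q,r,s,u) ∈ {(1,0,1,0); (1,0,1,1)} — 2.
  t=0, p=1: a clause becomes empty — 0.
  t=0, p=0: a clause becomes empty — 0.
Total: 6 + 2 + 0 + 0 = 8.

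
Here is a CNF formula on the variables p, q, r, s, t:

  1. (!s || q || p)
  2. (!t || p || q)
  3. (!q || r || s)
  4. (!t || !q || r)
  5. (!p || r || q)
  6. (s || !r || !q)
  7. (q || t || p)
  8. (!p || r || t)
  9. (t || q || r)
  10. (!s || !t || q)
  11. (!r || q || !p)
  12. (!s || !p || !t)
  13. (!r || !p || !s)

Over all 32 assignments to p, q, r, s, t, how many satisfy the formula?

Satisfying assignments:
  p=F q=T r=F s=T t=F
  p=F q=T r=T s=T t=F
  p=F q=T r=T s=T t=T
That's 3 in total.

3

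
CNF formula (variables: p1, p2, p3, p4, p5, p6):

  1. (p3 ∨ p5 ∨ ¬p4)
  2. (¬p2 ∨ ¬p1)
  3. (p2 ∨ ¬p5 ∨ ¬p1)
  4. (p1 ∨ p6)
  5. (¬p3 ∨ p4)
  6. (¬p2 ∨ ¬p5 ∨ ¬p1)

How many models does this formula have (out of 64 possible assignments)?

14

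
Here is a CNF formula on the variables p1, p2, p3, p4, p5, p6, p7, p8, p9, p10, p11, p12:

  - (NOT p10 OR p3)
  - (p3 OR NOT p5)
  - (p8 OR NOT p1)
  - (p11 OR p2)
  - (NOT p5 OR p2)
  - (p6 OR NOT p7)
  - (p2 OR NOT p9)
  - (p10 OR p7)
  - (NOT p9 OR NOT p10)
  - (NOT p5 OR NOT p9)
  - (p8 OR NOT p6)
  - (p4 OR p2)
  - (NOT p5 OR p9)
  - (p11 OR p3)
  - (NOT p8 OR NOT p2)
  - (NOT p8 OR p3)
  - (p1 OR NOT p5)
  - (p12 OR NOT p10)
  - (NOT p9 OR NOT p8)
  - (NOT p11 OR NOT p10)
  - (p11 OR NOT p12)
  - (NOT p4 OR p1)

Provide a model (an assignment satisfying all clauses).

p1=True  p2=False  p3=True  p4=True  p5=False  p6=True  p7=True  p8=True  p9=False  p10=False  p11=True  p12=True

p3 occurs only positively in the remaining clauses — set p3 = True.
Pure literal: p5 appears only negated; assign p5 = False.
Try p1 = True.
  then p8 is forced to True.
  then p2 is forced to False.
  then p11 is forced to True.
  then p9 is forced to False.
  then p4 is forced to True.
  then p10 is forced to False.
  then p7 is forced to True.
  then p6 is forced to True.
p12 is now unconstrained; take p12 = True.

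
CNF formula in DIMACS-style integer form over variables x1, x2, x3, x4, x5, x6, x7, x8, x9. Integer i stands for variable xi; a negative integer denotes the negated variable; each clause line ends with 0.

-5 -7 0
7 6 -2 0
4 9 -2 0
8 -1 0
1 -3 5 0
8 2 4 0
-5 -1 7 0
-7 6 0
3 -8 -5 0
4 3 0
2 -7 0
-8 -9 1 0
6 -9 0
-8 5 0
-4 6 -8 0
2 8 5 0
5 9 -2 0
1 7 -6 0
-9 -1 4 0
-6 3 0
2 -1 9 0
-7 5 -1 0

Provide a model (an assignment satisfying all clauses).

x1 = False, x2 = False, x3 = False, x4 = True, x5 = True, x6 = False, x7 = False, x8 = False, x9 = False

Check each clause:
  1. (NOT x5 OR NOT x7) — NOT x7 is true.
  2. (NOT x2 OR x7 OR x6) — NOT x2 is true.
  3. (x4 OR NOT x2 OR x9) — x4 is true.
  4. (x8 OR NOT x1) — NOT x1 is true.
  5. (x1 OR x5 OR NOT x3) — x5 is true.
  6. (x8 OR x2 OR x4) — x4 is true.
  7. (x7 OR NOT x5 OR NOT x1) — NOT x1 is true.
  8. (x6 OR NOT x7) — NOT x7 is true.
  9. (x3 OR NOT x8 OR NOT x5) — NOT x8 is true.
  10. (x3 OR x4) — x4 is true.
  11. (NOT x7 OR x2) — NOT x7 is true.
  12. (NOT x8 OR NOT x9 OR x1) — NOT x8 is true.
  13. (x6 OR NOT x9) — NOT x9 is true.
  14. (x5 OR NOT x8) — NOT x8 is true.
  15. (NOT x4 OR NOT x8 OR x6) — NOT x8 is true.
  16. (x2 OR x5 OR x8) — x5 is true.
  17. (x5 OR NOT x2 OR x9) — x5 is true.
  18. (x7 OR x1 OR NOT x6) — NOT x6 is true.
  19. (NOT x9 OR x4 OR NOT x1) — x4 is true.
  20. (NOT x6 OR x3) — NOT x6 is true.
  21. (x2 OR x9 OR NOT x1) — NOT x1 is true.
  22. (NOT x1 OR NOT x7 OR x5) — NOT x7 is true.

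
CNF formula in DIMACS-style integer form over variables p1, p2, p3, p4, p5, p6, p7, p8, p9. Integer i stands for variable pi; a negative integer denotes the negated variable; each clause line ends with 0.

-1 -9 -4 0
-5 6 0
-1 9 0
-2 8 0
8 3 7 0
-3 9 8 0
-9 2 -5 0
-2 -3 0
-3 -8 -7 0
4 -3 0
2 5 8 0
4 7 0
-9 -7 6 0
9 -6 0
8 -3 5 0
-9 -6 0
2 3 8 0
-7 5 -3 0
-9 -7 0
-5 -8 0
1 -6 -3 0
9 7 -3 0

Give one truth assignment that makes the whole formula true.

p1 = False, p2 = True, p3 = False, p4 = True, p5 = False, p6 = False, p7 = False, p8 = True, p9 = False

Try p1 = False.
Try p2 = True.
  then p8 is forced to True.
  then p3 is forced to False.
  then p5 is forced to False.
Try p4 = True.
For the remaining variables, p6 = False, p7 = False, p9 = False works.
Every clause has at least one true literal under this assignment.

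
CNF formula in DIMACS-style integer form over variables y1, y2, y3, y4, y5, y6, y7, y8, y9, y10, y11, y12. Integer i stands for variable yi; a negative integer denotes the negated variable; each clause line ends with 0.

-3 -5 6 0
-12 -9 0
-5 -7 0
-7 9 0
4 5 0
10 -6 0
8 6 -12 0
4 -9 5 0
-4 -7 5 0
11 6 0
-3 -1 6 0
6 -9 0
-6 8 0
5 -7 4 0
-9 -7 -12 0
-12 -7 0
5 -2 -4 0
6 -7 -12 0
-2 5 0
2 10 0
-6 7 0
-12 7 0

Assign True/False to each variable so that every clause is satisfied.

y1 = 1, y2 = 0, y3 = 0, y4 = 1, y5 = 1, y6 = 0, y7 = 0, y8 = 1, y9 = 0, y10 = 1, y11 = 1, y12 = 0

y3 occurs only negated in the remaining clauses — set y3 = False.
y8 occurs only positively in the remaining clauses — set y8 = True.
Branch on y2: take y2 = False.
  then y10 is forced to True.
For the remaining variables, y1 = True, y4 = True, y5 = True, y6 = False, y7 = False, y9 = False, y11 = True, y12 = False works.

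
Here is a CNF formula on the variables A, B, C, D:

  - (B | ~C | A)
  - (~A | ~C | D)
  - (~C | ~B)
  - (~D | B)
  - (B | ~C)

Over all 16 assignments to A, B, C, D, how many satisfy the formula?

6

The models are:
  A=0 B=0 C=0 D=0
  A=0 B=1 C=0 D=0
  A=0 B=1 C=0 D=1
  A=1 B=0 C=0 D=0
  A=1 B=1 C=0 D=0
  A=1 B=1 C=0 D=1
Count: 6.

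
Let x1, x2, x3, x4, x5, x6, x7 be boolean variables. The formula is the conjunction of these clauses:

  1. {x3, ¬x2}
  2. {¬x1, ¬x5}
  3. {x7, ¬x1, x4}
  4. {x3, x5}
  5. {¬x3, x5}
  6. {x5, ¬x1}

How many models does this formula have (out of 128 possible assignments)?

24

Split on x5, then x1.
  x5=1, x1=1: a clause becomes empty — 0.
  x5=1, x1=0: x4, x6, x7 free; 3 ways for (x2,x3) × 2^3 = 24.
  x5=0, x1=1: a clause becomes empty — 0.
  x5=0, x1=0: a clause becomes empty — 0.
Total: 0 + 24 + 0 + 0 = 24.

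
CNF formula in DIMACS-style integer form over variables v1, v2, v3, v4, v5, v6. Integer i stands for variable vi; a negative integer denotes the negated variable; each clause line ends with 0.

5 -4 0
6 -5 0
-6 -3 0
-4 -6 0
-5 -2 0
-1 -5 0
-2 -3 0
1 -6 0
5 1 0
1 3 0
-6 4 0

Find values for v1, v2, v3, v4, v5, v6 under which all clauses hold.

v1=T  v2=F  v3=T  v4=F  v5=F  v6=F

Check each clause:
  1. (v5 ∨ ¬v4) — ¬v4 is true.
  2. (¬v5 ∨ v6) — ¬v5 is true.
  3. (¬v3 ∨ ¬v6) — ¬v6 is true.
  4. (¬v4 ∨ ¬v6) — ¬v6 is true.
  5. (¬v5 ∨ ¬v2) — ¬v5 is true.
  6. (¬v1 ∨ ¬v5) — ¬v5 is true.
  7. (¬v2 ∨ ¬v3) — ¬v2 is true.
  8. (¬v6 ∨ v1) — v1 is true.
  9. (v1 ∨ v5) — v1 is true.
  10. (v1 ∨ v3) — v1 is true.
  11. (¬v6 ∨ v4) — ¬v6 is true.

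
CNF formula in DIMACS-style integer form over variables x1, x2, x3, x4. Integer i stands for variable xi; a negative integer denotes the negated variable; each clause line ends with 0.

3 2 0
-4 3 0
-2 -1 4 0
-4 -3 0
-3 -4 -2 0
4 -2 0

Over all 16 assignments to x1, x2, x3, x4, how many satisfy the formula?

The models are:
  x1=F x2=F x3=T x4=F
  x1=T x2=F x3=T x4=F
That's 2 in total.

2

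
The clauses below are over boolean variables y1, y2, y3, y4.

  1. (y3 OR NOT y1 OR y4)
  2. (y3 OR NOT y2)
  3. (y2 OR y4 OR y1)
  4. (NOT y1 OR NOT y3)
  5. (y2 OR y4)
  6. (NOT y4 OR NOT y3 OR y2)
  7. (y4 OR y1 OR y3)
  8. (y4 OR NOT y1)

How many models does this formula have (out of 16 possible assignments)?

Satisfying assignments:
  y1=0 y2=0 y3=0 y4=1
  y1=0 y2=1 y3=1 y4=0
  y1=0 y2=1 y3=1 y4=1
  y1=1 y2=0 y3=0 y4=1
That's 4 in total.

4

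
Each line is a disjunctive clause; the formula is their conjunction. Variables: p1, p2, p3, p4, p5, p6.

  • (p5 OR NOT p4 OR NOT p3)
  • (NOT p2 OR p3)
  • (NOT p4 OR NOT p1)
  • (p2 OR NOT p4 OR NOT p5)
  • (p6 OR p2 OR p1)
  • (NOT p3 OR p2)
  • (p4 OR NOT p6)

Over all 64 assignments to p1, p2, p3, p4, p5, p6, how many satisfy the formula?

9

Case analysis on p2 and p4:
  p2=1, p4=1: remaining (p1,p3,p5,p6) ∈ {(0,1,1,0); (0,1,1,1)} — 2.
  p2=1, p4=0: remaining (p1,p3,p5,p6) ∈ {(0,1,0,0); (0,1,1,0); (1,1,0,0); (1,1,1,0)} — 4.
  p2=0, p4=1: remaining (p1,p3,p5,p6) ∈ {(0,0,0,1)} — 1.
  p2=0, p4=0: remaining (p1,p3,p5,p6) ∈ {(1,0,0,0); (1,0,1,0)} — 2.
Total: 2 + 4 + 1 + 2 = 9.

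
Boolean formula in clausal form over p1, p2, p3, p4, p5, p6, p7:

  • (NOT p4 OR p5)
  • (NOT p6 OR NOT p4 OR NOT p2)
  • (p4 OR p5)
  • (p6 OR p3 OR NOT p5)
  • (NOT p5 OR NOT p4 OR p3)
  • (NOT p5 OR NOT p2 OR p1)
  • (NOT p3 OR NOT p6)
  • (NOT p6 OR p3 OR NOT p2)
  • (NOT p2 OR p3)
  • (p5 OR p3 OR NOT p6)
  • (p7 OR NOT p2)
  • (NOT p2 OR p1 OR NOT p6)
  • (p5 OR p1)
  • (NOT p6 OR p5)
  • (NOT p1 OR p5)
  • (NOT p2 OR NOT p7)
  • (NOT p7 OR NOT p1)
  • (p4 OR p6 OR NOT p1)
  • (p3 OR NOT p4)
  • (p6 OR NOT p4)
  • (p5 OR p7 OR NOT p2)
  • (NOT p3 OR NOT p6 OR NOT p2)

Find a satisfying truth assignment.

p2 occurs only negated in the remaining clauses — set p2 = False.
Set p1 = False and propagate.
  then p5 is forced to True.
The remaining clauses are satisfied by p3 = True, p4 = False, p6 = False, p7 = True.

p1=F  p2=F  p3=T  p4=F  p5=T  p6=F  p7=T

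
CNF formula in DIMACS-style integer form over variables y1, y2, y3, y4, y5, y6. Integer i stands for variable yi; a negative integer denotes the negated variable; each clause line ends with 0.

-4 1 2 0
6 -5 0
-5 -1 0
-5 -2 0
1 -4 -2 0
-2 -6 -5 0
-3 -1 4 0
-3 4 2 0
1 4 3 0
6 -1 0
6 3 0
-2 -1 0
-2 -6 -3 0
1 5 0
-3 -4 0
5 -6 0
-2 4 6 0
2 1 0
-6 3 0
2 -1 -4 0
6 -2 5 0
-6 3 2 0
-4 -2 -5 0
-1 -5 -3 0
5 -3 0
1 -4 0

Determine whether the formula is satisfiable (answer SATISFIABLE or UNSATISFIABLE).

UNSATISFIABLE

y2 = True:
  propagation gives y5=False, y1=False; an empty clause results — contradiction.
y2 = False:
  propagation gives y1=True, y5=False, y6=True; an empty clause results — contradiction.
Every branch closes, so no satisfying assignment exists.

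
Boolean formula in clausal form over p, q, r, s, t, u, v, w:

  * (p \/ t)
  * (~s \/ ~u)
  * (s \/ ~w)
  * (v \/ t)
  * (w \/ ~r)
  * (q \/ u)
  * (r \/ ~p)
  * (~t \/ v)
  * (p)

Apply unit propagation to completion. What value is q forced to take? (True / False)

(p) stands alone — p = True.
(~p \/ r) with p = True leaves only r, so r = True.
(~r \/ w): since r = True, the clause reduces to (w). w = True.
(~w \/ s): since w = True, the clause reduces to (s). s = True.
(~s \/ ~u): since s = True, the clause reduces to (~u). u = False.
In (q \/ u), u is now false; q must hold, so q = True.

True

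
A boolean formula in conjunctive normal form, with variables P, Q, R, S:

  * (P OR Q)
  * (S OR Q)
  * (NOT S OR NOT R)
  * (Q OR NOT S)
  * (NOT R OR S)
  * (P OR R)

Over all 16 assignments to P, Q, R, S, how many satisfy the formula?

2

The models are:
  P=T Q=T R=F S=F
  P=T Q=T R=F S=T
Count: 2.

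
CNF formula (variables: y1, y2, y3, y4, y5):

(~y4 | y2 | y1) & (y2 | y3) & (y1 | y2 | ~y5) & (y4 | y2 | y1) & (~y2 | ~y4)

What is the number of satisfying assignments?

Case analysis on y2 and y1:
  y2=1, y1=1: remaining (y3,y4,y5) ∈ {(0,0,0); (0,0,1); (1,0,0); (1,0,1)} — 4.
  y2=1, y1=0: remaining (y3,y4,y5) ∈ {(0,0,0); (0,0,1); (1,0,0); (1,0,1)} — 4.
  y2=0, y1=1: remaining (y3,y4,y5) ∈ {(1,0,0); (1,0,1); (1,1,0); (1,1,1)} — 4.
  y2=0, y1=0: a clause becomes empty — 0.
Total: 4 + 4 + 4 + 0 = 12.

12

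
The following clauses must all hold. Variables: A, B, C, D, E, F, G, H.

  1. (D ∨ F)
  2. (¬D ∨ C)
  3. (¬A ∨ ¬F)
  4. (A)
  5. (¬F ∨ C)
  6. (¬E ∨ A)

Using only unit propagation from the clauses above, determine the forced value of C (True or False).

(A) is a unit clause: A = True.
In (¬A ∨ ¬F), ¬A is now false; ¬F must hold, so F = False.
(F ∨ D) with F = False leaves only D, so D = True.
(C ∨ ¬D) with D = True leaves only C, so C = True.

True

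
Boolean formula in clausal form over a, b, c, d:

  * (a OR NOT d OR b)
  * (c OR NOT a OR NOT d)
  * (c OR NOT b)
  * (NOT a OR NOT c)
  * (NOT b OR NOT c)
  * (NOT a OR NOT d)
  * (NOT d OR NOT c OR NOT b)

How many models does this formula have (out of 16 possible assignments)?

3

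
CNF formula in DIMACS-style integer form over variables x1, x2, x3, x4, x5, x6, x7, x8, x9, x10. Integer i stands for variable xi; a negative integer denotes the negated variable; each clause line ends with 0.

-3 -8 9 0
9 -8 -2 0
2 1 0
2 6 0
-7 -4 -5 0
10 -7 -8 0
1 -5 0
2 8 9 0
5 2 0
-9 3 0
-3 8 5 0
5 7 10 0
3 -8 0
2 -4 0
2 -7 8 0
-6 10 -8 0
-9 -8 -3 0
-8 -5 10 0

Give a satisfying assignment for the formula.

x1=1, x2=1, x3=0, x4=0, x5=1, x6=1, x7=0, x8=0, x9=0, x10=0

Pure literal: x1 appears only positively; assign x1 = True.
Pure literal: x4 appears only negated; assign x4 = False.
Branch on x2: take x2 = True.
Try x3 = False.
  then x9 is forced to False.
  then x8 is forced to False.
The remaining clauses are satisfied by x5 = True, x6 = True, x7 = False, x10 = False.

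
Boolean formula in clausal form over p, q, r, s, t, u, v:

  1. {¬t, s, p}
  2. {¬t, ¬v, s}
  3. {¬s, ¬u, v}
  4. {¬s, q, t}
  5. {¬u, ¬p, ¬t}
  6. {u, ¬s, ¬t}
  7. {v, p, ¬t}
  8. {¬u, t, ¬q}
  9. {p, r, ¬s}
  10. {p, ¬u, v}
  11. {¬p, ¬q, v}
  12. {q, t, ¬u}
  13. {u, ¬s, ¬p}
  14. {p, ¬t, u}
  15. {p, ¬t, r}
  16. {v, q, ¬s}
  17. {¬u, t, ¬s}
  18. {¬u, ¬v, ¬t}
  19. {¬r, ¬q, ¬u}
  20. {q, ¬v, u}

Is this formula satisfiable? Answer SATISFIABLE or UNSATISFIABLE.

SATISFIABLE

Branch on p: take p = False.
Try q = True.
Set r = True and propagate.
  then u is forced to False.
  then t is forced to False.
s, v are now unconstrained; take s = True, v = False.
Every clause has at least one true literal under this assignment.
So p = False, q = True, r = True, s = True, t = False, u = False, v = False is a satisfying assignment.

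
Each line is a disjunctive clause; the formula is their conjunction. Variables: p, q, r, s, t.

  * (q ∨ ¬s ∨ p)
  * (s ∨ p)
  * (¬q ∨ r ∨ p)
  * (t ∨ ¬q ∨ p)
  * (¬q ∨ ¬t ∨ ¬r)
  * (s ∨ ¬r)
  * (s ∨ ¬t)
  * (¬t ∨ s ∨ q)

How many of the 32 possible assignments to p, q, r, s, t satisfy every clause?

9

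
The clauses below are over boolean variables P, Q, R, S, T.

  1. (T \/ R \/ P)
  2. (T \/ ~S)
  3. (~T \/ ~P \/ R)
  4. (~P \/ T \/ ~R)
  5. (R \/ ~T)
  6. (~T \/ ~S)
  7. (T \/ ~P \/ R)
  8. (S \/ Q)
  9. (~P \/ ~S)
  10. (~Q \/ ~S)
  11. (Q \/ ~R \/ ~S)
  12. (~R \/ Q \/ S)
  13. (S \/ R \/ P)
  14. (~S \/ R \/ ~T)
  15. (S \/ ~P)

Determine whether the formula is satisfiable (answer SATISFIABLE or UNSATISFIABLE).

Branch on P: take P = False.
Try Q = True.
  then S is forced to False.
  then R is forced to True.
T is now unconstrained; take T = False.
Every clause has at least one true literal under this assignment.
So P=False, Q=True, R=True, S=False, T=False is a satisfying assignment.

SATISFIABLE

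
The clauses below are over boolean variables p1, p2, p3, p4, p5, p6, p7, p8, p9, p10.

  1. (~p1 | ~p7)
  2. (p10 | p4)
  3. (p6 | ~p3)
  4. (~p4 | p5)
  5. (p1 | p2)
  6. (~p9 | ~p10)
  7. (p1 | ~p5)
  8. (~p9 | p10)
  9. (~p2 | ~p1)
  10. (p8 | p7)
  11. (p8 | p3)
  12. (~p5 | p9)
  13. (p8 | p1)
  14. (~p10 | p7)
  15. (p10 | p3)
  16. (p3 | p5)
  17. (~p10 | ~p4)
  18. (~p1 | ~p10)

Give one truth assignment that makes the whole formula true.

p1 = F  p2 = T  p3 = T  p4 = F  p5 = F  p6 = T  p7 = T  p8 = T  p9 = F  p10 = T

Check each clause:
  1. (~p7 | ~p1) — ~p1 is true.
  2. (p4 | p10) — p10 is true.
  3. (~p3 | p6) — p6 is true.
  4. (p5 | ~p4) — ~p4 is true.
  5. (p1 | p2) — p2 is true.
  6. (~p9 | ~p10) — ~p9 is true.
  7. (p1 | ~p5) — ~p5 is true.
  8. (~p9 | p10) — p10 is true.
  9. (~p2 | ~p1) — ~p1 is true.
  10. (p8 | p7) — p8 is true.
  11. (p3 | p8) — p8 is true.
  12. (p9 | ~p5) — ~p5 is true.
  13. (p8 | p1) — p8 is true.
  14. (p7 | ~p10) — p7 is true.
  15. (p10 | p3) — p10 is true.
  16. (p3 | p5) — p3 is true.
  17. (~p4 | ~p10) — ~p4 is true.
  18. (~p10 | ~p1) — ~p1 is true.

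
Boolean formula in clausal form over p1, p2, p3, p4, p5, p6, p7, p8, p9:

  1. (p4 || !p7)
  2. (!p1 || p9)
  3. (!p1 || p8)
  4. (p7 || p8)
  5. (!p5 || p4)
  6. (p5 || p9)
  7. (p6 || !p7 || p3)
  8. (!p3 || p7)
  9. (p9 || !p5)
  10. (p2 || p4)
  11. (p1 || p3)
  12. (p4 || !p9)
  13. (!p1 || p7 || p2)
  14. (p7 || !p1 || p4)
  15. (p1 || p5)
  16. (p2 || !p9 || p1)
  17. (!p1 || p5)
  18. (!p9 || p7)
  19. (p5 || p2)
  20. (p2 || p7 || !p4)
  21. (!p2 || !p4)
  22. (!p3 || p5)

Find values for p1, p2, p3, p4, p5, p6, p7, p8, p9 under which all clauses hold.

p6 occurs only positively in the remaining clauses — set p6 = True.
Pure literal: p8 appears only positively; assign p8 = True.
Try p1 = True.
  then p9 is forced to True.
  then p4 is forced to True.
  then p5 is forced to True.
  then p7 is forced to True.
  then p2 is forced to False.
p3 is now unconstrained; take p3 = True.

p1=T, p2=F, p3=T, p4=T, p5=T, p6=T, p7=T, p8=T, p9=T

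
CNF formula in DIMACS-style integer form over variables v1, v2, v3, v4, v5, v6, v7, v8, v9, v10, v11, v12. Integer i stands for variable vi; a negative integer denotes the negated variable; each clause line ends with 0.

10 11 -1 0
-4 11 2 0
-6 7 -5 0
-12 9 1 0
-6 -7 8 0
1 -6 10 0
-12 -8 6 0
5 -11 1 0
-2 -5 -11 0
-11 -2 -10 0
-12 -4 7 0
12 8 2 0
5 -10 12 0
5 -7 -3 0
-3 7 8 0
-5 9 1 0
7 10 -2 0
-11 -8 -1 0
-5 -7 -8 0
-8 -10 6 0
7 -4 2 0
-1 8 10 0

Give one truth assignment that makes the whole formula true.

Branch on v1: take v1 = True.
Try v2 = False.
Set v3 = True and propagate.
For the remaining variables, v4 = True, v5 = True, v6 = False, v7 = True, v8 = False, v9 = False, v10 = True, v11 = True, v12 = True works.

v1 = 1, v2 = 0, v3 = 1, v4 = 1, v5 = 1, v6 = 0, v7 = 1, v8 = 0, v9 = 0, v10 = 1, v11 = 1, v12 = 1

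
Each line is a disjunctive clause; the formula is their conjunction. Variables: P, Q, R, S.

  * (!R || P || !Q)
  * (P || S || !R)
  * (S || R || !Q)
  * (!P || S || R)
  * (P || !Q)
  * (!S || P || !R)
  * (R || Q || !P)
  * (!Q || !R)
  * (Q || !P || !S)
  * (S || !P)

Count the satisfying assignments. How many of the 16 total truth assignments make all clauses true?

The models are:
  P=F Q=F R=F S=F
  P=F Q=F R=F S=T
  P=T Q=T R=F S=T
Count: 3.

3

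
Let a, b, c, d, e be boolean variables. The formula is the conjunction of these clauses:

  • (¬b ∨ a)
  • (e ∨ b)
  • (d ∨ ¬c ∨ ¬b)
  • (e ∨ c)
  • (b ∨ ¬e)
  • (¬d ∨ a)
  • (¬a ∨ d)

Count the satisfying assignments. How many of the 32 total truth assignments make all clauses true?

Satisfying assignments:
  a=1 b=1 c=0 d=1 e=1
  a=1 b=1 c=1 d=1 e=0
  a=1 b=1 c=1 d=1 e=1
Count: 3.

3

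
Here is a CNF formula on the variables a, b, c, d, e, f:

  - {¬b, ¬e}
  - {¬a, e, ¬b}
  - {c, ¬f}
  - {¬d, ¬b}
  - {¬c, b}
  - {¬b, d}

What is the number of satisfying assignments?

8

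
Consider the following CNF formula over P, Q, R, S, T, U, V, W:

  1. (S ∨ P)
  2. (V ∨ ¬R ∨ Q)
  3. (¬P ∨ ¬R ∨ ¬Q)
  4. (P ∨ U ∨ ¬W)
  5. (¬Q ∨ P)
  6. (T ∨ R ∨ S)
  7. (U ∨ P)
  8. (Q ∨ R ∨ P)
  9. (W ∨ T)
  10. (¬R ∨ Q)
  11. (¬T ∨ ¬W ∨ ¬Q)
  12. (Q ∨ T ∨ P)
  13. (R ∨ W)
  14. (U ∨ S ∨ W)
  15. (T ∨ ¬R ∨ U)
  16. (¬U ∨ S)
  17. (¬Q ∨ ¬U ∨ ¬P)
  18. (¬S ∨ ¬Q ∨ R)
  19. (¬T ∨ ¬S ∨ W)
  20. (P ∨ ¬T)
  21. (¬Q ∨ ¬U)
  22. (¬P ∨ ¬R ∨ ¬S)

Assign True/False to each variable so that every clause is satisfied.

P = True, Q = False, R = False, S = True, T = False, U = False, V = False, W = True

Branch on P: take P = True.
Branch on Q: take Q = False.
  then R is forced to False.
  then W is forced to True.
The remaining clauses are satisfied by S = True, T = False, U = False, V = False.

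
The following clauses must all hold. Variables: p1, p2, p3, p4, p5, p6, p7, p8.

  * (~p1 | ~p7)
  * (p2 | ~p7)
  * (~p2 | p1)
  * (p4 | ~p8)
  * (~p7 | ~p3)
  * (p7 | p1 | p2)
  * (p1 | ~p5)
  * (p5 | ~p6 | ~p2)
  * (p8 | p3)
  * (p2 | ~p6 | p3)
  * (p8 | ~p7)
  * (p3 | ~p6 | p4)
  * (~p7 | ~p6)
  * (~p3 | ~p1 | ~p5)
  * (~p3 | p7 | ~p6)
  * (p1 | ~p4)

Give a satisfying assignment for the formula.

p1 = True, p2 = True, p3 = True, p4 = True, p5 = False, p6 = False, p7 = False, p8 = False

Check each clause:
  1. (~p7 | ~p1) — ~p7 is true.
  2. (~p7 | p2) — ~p7 is true.
  3. (~p2 | p1) — p1 is true.
  4. (~p8 | p4) — ~p8 is true.
  5. (~p3 | ~p7) — ~p7 is true.
  6. (p2 | p1 | p7) — p1 is true.
  7. (p1 | ~p5) — p1 is true.
  8. (p5 | ~p6 | ~p2) — ~p6 is true.
  9. (p8 | p3) — p3 is true.
  10. (~p6 | p2 | p3) — p2 is true.
  11. (p8 | ~p7) — ~p7 is true.
  12. (~p6 | p4 | p3) — ~p6 is true.
  13. (~p6 | ~p7) — ~p7 is true.
  14. (~p5 | ~p3 | ~p1) — ~p5 is true.
  15. (~p6 | ~p3 | p7) — ~p6 is true.
  16. (~p4 | p1) — p1 is true.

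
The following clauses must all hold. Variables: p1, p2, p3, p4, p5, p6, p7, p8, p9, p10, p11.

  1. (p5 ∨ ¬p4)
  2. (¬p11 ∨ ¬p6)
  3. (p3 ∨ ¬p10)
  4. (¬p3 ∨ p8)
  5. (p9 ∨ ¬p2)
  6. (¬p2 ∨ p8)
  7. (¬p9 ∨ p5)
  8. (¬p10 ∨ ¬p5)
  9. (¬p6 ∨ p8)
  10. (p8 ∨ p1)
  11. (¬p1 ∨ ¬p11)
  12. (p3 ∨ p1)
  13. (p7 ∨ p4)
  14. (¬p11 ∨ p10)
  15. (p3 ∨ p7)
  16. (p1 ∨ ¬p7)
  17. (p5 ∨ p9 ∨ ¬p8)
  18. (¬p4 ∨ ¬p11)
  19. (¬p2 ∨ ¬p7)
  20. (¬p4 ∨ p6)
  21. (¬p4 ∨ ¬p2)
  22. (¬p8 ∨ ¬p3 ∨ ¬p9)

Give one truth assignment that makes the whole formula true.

p1 = True  p2 = False  p3 = False  p4 = False  p5 = True  p6 = False  p7 = True  p8 = True  p9 = True  p10 = False  p11 = False

Check each clause:
  1. (¬p4 ∨ p5) — ¬p4 is true.
  2. (¬p6 ∨ ¬p11) — ¬p6 is true.
  3. (¬p10 ∨ p3) — ¬p10 is true.
  4. (p8 ∨ ¬p3) — p8 is true.
  5. (¬p2 ∨ p9) — p9 is true.
  6. (¬p2 ∨ p8) — p8 is true.
  7. (p5 ∨ ¬p9) — p5 is true.
  8. (¬p10 ∨ ¬p5) — ¬p10 is true.
  9. (p8 ∨ ¬p6) — p8 is true.
  10. (p8 ∨ p1) — p8 is true.
  11. (¬p11 ∨ ¬p1) — ¬p11 is true.
  12. (p1 ∨ p3) — p1 is true.
  13. (p7 ∨ p4) — p7 is true.
  14. (¬p11 ∨ p10) — ¬p11 is true.
  15. (p3 ∨ p7) — p7 is true.
  16. (p1 ∨ ¬p7) — p1 is true.
  17. (p5 ∨ p9 ∨ ¬p8) — p9 is true.
  18. (¬p4 ∨ ¬p11) — ¬p4 is true.
  19. (¬p7 ∨ ¬p2) — ¬p2 is true.
  20. (¬p4 ∨ p6) — ¬p4 is true.
  21. (¬p2 ∨ ¬p4) — ¬p4 is true.
  22. (¬p8 ∨ ¬p9 ∨ ¬p3) — ¬p3 is true.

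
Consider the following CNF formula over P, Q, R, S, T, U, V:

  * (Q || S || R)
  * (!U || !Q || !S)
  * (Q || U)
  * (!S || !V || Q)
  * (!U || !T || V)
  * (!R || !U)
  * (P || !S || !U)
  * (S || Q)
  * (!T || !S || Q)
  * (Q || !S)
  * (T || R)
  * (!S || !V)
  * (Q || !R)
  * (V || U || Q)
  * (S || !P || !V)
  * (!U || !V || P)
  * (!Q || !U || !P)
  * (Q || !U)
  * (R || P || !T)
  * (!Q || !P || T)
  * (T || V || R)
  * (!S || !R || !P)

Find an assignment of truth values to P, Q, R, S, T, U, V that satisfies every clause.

P = False, Q = True, R = True, S = True, T = True, U = False, V = False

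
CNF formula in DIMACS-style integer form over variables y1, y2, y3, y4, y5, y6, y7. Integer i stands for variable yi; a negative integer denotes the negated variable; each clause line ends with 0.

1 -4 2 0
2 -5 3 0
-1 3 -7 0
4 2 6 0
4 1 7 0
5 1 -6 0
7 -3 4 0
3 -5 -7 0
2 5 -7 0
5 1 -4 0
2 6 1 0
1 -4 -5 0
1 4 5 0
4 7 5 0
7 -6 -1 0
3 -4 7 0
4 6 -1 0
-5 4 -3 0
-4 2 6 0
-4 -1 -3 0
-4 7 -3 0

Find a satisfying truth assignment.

y1=True, y2=True, y3=True, y4=False, y5=False, y6=True, y7=True

y2 occurs only positively in the remaining clauses — set y2 = True.
Try y1 = True.
For the remaining variables, y3 = True, y4 = False, y5 = False, y6 = True, y7 = True works.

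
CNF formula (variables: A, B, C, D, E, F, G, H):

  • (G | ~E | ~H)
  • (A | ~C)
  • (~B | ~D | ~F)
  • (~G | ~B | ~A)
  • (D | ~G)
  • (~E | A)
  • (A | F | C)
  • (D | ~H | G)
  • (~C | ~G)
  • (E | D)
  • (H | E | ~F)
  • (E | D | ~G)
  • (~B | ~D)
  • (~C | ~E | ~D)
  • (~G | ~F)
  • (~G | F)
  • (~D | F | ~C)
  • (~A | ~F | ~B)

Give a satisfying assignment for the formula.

Try A = True.
For the remaining variables, B = True, C = True, D = False, E = True, F = False, G = False, H = False works.
Every clause has at least one true literal under this assignment.

A=True, B=True, C=True, D=False, E=True, F=False, G=False, H=False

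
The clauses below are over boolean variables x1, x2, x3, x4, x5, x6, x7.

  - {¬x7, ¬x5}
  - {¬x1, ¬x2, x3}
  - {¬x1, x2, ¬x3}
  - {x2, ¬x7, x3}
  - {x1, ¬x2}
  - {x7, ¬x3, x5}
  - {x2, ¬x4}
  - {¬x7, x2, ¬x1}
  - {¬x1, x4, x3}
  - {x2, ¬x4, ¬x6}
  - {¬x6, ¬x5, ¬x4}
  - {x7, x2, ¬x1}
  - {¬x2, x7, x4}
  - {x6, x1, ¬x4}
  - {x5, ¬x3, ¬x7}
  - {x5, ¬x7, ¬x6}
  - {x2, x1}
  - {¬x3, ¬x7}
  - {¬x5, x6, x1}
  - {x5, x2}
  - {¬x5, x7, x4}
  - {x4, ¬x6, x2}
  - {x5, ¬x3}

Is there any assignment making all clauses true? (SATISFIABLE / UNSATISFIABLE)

SATISFIABLE

Set x1 = True and propagate.
Set x2 = True and propagate.
  then x3 is forced to True.
  then x7 is forced to False.
  then x5 is forced to True.
  then x4 is forced to True.
  then x6 is forced to False.
So x1 = 1  x2 = 1  x3 = 1  x4 = 1  x5 = 1  x6 = 0  x7 = 0 is a satisfying assignment.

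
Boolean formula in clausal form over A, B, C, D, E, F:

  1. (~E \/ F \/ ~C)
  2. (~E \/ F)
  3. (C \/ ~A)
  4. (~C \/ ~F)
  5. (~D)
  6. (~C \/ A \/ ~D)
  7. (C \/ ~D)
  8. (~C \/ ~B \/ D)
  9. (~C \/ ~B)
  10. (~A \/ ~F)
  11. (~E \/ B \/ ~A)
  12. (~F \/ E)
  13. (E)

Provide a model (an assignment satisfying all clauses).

A=F, B=T, C=F, D=F, E=T, F=T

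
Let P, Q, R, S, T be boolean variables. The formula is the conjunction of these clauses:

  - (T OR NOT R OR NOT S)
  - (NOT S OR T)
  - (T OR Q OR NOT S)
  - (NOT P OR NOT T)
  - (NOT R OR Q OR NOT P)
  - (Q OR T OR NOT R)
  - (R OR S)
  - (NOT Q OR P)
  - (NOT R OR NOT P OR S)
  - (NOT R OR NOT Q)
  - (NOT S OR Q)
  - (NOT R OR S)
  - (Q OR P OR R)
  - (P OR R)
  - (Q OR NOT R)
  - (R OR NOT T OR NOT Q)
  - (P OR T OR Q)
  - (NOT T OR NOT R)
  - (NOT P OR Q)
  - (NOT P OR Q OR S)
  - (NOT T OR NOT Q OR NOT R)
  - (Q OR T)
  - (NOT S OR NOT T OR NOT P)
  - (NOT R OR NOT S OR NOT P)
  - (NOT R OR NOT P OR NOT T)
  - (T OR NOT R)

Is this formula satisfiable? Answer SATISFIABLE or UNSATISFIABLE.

R = True:
  propagation gives Q=False; an empty clause results — contradiction.
R = False:
  propagation gives S=True, T=True, P=False; an empty clause results — contradiction.
Every branch closes, so no satisfying assignment exists.

UNSATISFIABLE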